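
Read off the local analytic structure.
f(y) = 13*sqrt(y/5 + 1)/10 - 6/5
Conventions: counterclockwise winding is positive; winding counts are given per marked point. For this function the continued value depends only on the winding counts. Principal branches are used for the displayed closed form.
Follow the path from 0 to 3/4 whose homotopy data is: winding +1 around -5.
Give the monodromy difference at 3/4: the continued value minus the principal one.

The rational part is single-valued and drops out of the difference; each branch term changes only by its own monodromy.
(13/10)*sqrt(1 - y/(-5)): winding +1 is odd, the square root flips sign, contributing -2*(13/10)*sqrt(1 - (3/4)/(-5)) = -2*(13/10)*sqrt(23/20) = -(13/50)*sqrt(115).
Summing the contributions at y = 3/4 gives -(13/50)*sqrt(115).

Continued minus principal equals -(13/50)*sqrt(115).


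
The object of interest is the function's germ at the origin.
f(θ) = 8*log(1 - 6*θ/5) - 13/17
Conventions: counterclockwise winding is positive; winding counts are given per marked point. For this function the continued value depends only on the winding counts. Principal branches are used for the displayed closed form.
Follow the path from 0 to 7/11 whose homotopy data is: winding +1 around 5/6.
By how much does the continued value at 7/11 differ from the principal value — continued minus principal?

Continued minus principal equals (16)*pi*i.

The rational part is single-valued and drops out of the difference; each branch term changes only by its own monodromy.
(8)*log(1 - θ/(5/6)): each positive loop around 5/6 adds 2*pi*i to the log, so winding +1 contributes (8)*(1)*2*pi*i = (16)*pi*i.
Summing the contributions at θ = 7/11 gives (16)*pi*i.


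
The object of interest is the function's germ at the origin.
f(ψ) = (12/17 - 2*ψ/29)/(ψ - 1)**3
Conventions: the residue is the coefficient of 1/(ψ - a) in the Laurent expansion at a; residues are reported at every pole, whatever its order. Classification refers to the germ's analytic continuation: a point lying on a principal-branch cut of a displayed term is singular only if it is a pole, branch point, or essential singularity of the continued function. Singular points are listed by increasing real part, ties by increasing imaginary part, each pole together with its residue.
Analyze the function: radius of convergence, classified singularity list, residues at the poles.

Radius of convergence at 0: 1.
At 1: a pole of order 3; residue 0.

Denominator factor (ψ - 1)^3: pole of order 3 at 1, modulus 1.
The radius of convergence is the smallest modulus among the singular points: 1.
At the order-3 pole 1 set g(ψ) = (ψ - (1))^3*f(ψ) = 12/17 - 2*ψ/29.
Order-3 pole: residue = g''(a)/2; g''(1) = 0, so the residue is 0.


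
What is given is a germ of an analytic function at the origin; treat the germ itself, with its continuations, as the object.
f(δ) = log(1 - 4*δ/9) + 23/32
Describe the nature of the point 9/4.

The point is a logarithmic branch point.

The term (1)*log(1 - δ/(9/4)) has argument 1 - 9/4/(9/4) = 0 at 9/4: a logarithmic (infinitely-sheeted) branch point; the remaining terms are analytic or single-valued there.


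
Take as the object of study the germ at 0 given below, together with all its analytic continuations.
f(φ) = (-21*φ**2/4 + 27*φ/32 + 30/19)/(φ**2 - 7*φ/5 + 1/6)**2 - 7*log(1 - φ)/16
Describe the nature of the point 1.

The term (-7/16)*log(1 - φ/(1)) has argument 1 - 1/(1) = 0 at 1: a logarithmic (infinitely-sheeted) branch point; the remaining terms are analytic or single-valued there.

The point is a logarithmic branch point.


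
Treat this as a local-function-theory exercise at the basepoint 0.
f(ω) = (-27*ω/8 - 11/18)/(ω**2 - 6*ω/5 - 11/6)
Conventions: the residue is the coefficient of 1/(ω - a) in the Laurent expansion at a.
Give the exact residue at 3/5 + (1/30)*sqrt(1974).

The residue is -27/16 - (949/47376)*sqrt(1974).

The factor ω**2 - 6*ω/5 - 11/6 splits as (ω - a)(ω - a') with a = 3/5 + (1/30)*sqrt(1974), a' = 3/5 - (1/30)*sqrt(1974). At the order-1 pole a set g(ω) = (ω - a)*f(ω) = [-27*ω/8 - 11/18] / (ω - a').
Simple pole: residue = g(a) at a = 3/5 + (1/30)*sqrt(1974), which is -27/16 - (949/47376)*sqrt(1974).


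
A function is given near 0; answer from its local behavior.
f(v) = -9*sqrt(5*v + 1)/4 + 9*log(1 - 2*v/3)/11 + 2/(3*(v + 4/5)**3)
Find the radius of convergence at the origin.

The radius of convergence is 1/5.

Denominator factor (v + 4/5)^3: pole of order 3 at -4/5, modulus 4/5.
Branch term (9/11)*log(1 - v/(3/2)): its argument vanishes at v = 3/2, a logarithmic branch point, modulus 3/2.
Branch term (-9/4)*sqrt(1 - v/(-1/5)): its argument vanishes at v = -1/5, a square-root branch point, modulus 1/5.
The radius of convergence is the smallest modulus among the singular points: 1/5.


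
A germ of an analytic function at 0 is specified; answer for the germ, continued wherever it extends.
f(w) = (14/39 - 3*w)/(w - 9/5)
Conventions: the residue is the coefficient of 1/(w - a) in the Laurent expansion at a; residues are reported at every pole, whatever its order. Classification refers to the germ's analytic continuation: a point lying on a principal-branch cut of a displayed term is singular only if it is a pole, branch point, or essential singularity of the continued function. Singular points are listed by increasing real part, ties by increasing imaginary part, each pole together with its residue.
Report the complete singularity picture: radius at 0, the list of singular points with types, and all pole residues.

Denominator factor (w - 9/5): pole of order 1 at 9/5, modulus 9/5.
The radius of convergence is the smallest modulus among the singular points: 9/5.
At the order-1 pole 9/5 set g(w) = (w - (9/5))*f(w) = 14/39 - 3*w.
Simple pole: residue = g(a) at a = 9/5, which is -983/195.

Radius of convergence at 0: 9/5.
At 9/5: a pole of order 1; residue -983/195.


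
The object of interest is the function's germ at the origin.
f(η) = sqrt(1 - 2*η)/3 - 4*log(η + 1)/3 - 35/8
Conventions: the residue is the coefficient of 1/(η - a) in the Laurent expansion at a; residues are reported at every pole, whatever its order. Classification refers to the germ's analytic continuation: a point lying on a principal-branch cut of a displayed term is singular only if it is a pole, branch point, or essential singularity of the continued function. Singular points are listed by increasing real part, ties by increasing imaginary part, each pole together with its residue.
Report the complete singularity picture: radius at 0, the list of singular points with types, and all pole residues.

Radius of convergence at 0: 1/2.
At -1: a logarithmic branch point.
At 1/2: an algebraic (square-root) branch point.

Branch term (-4/3)*log(1 - η/(-1)): its argument vanishes at η = -1, a logarithmic branch point, modulus 1.
Branch term (1/3)*sqrt(1 - η/(1/2)): its argument vanishes at η = 1/2, a square-root branch point, modulus 1/2.
The radius of convergence is the smallest modulus among the singular points: 1/2.
List the singular points by increasing real part (a conjugate pair: the negative imaginary part first).


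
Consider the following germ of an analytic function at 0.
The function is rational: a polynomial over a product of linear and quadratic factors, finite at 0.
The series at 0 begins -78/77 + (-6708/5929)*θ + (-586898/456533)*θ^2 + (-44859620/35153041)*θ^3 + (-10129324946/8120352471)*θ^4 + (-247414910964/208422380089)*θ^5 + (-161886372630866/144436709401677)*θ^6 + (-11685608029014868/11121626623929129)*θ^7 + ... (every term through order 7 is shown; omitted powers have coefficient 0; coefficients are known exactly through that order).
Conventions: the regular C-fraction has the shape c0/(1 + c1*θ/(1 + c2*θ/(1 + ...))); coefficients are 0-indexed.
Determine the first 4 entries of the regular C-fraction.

Taylor coefficients (read off): a_0 = -78/77, a_1 = -6708/5929, a_2 = -586898/456533, a_3 = -44859620/35153041.
c0 = a_0 = -78/77. Peel one level at a time: if S = 1 + c*θ/S' with S'(0) = 1, then c is the θ-coefficient of S and S' = c*θ/(S - 1).
S_1 = c0/f = 1 + (-86/77)*θ + (-5/231)*θ^2 + ...; c1 = -86/77.
S_2 = c1*θ/(S_1 - 1) = 1 + (-5/258)*θ + (10861/66564)*θ^2 + ...; c2 = -5/258.
S_3 = c2*θ/(S_2 - 1) = 1 + (10861/1290)*θ + ...; c3 = 10861/1290.

The regular C-fraction coefficients are [-78/77, -86/77, -5/258, 10861/1290].


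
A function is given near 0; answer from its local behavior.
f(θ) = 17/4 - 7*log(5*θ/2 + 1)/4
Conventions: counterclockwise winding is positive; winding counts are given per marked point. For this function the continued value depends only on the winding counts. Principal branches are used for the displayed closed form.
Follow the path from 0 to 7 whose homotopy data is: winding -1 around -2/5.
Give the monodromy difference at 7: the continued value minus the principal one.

The rational part is single-valued and drops out of the difference; each branch term changes only by its own monodromy.
(-7/4)*log(1 - θ/(-2/5)): each positive loop around -2/5 adds 2*pi*i to the log, so winding -1 contributes (-7/4)*(-1)*2*pi*i = (7/2)*pi*i.
Summing the contributions at θ = 7 gives (7/2)*pi*i.

Continued minus principal equals (7/2)*pi*i.


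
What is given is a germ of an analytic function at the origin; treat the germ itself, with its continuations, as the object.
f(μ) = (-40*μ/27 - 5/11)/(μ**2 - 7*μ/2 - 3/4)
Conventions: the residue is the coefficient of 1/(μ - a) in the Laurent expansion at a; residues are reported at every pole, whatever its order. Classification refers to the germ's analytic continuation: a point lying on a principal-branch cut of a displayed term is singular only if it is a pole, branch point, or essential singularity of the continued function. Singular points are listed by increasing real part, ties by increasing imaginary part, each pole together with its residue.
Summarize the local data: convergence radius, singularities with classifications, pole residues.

Radius of convergence at 0: -7/4 + (1/4)*sqrt(61).
At 7/4 - (1/4)*sqrt(61): a pole of order 1; residue -20/27 + (1810/18117)*sqrt(61).
At 7/4 + (1/4)*sqrt(61): a pole of order 1; residue -20/27 - (1810/18117)*sqrt(61).

Denominator factor (μ**2 - 7*μ/2 - 3/4): discriminant 61/4, real irrational roots 7/4 + (1/4)*sqrt(61) and 7/4 - (1/4)*sqrt(61); poles of order 1, moduli 7/4 + (1/4)*sqrt(61) and -7/4 + (1/4)*sqrt(61).
The radius of convergence is the smallest modulus among the singular points: -7/4 + (1/4)*sqrt(61).
The factor μ**2 - 7*μ/2 - 3/4 splits as (μ - a)(μ - a') with a = 7/4 - (1/4)*sqrt(61), a' = 7/4 + (1/4)*sqrt(61). At the order-1 pole a set g(μ) = (μ - a)*f(μ) = [-40*μ/27 - 5/11] / (μ - a').
Simple pole: residue = g(a) at a = 7/4 - (1/4)*sqrt(61), which is -20/27 + (1810/18117)*sqrt(61).
The factor μ**2 - 7*μ/2 - 3/4 splits as (μ - a)(μ - a') with a = 7/4 + (1/4)*sqrt(61), a' = 7/4 - (1/4)*sqrt(61). At the order-1 pole a set g(μ) = (μ - a)*f(μ) = [-40*μ/27 - 5/11] / (μ - a').
Simple pole: residue = g(a) at a = 7/4 + (1/4)*sqrt(61), which is -20/27 - (1810/18117)*sqrt(61).
List the singular points by increasing real part (a conjugate pair: the negative imaginary part first).


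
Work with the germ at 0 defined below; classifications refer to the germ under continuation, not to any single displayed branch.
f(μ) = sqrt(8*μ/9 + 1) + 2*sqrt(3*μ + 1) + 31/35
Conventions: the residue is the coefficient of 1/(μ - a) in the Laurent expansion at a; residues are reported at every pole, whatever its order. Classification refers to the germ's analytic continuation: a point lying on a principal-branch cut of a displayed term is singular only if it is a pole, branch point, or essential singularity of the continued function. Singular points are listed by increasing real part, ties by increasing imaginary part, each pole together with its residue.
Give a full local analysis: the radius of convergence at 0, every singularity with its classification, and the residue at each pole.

Branch term (2)*sqrt(1 - μ/(-1/3)): its argument vanishes at μ = -1/3, a square-root branch point, modulus 1/3.
Branch term (1)*sqrt(1 - μ/(-9/8)): its argument vanishes at μ = -9/8, a square-root branch point, modulus 9/8.
The radius of convergence is the smallest modulus among the singular points: 1/3.
List the singular points by increasing real part (a conjugate pair: the negative imaginary part first).

Radius of convergence at 0: 1/3.
At -9/8: an algebraic (square-root) branch point.
At -1/3: an algebraic (square-root) branch point.


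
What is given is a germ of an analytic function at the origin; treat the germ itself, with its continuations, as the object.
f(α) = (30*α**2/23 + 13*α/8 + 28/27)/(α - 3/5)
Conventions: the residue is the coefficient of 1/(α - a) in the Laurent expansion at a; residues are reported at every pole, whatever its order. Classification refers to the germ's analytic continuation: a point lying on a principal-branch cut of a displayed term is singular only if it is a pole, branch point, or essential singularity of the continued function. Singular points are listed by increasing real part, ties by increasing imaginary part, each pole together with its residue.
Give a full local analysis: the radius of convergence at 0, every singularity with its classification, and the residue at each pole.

Denominator factor (α - 3/5): pole of order 1 at 3/5, modulus 3/5.
The radius of convergence is the smallest modulus among the singular points: 3/5.
At the order-1 pole 3/5 set g(α) = (α - (3/5))*f(α) = 30*α**2/23 + 13*α/8 + 28/27.
Simple pole: residue = g(a) at a = 3/5, which is 61643/24840.

Radius of convergence at 0: 3/5.
At 3/5: a pole of order 1; residue 61643/24840.


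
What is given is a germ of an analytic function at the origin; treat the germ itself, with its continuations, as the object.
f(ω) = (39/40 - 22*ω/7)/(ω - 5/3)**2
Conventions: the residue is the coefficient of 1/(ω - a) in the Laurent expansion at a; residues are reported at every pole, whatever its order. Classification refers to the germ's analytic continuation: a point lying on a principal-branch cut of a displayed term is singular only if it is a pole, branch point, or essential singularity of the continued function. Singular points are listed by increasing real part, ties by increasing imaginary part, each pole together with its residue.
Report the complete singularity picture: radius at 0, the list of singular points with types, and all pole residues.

Denominator factor (ω - 5/3)^2: pole of order 2 at 5/3, modulus 5/3.
The radius of convergence is the smallest modulus among the singular points: 5/3.
At the order-2 pole 5/3 set g(ω) = (ω - (5/3))^2*f(ω) = 39/40 - 22*ω/7.
Order-2 pole: residue = g'(a); g'(5/3) = -22/7, so the residue is -22/7.

Radius of convergence at 0: 5/3.
At 5/3: a pole of order 2; residue -22/7.


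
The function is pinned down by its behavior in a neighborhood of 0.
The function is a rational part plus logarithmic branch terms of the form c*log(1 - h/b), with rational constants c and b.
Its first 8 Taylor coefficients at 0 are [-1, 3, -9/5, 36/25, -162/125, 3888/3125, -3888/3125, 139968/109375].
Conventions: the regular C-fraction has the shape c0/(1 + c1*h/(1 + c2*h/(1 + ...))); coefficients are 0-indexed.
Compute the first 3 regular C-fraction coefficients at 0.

The regular C-fraction coefficients are [-1, 3, -12/5].

Taylor coefficients (read off): a_0 = -1, a_1 = 3, a_2 = -9/5.
c0 = a_0 = -1. Peel one level at a time: if S = 1 + c*h/S' with S'(0) = 1, then c is the h-coefficient of S and S' = c*h/(S - 1).
S_1 = c0/f = 1 + (3)*h + (36/5)*h^2 + ...; c1 = 3.
S_2 = c1*h/(S_1 - 1) = 1 + (-12/5)*h + ...; c2 = -12/5.


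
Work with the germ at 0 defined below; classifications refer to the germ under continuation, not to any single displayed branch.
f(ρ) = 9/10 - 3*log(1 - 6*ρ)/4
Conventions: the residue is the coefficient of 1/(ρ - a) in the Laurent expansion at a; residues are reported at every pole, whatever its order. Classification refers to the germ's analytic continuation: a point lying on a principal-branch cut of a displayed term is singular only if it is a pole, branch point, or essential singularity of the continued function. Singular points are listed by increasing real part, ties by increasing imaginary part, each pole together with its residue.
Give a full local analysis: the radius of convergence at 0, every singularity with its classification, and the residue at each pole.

Branch term (-3/4)*log(1 - ρ/(1/6)): its argument vanishes at ρ = 1/6, a logarithmic branch point, modulus 1/6.
The radius of convergence is the smallest modulus among the singular points: 1/6.

Radius of convergence at 0: 1/6.
At 1/6: a logarithmic branch point.


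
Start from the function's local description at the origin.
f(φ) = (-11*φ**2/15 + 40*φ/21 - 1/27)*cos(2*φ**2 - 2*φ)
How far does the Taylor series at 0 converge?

The radius of convergence is infinite.

The factor cos(2*φ**2 - 2*φ) is entire and contributes no finite singular point.
The polynomial part has no poles.
No finite singular points: the Taylor series at 0 converges everywhere.


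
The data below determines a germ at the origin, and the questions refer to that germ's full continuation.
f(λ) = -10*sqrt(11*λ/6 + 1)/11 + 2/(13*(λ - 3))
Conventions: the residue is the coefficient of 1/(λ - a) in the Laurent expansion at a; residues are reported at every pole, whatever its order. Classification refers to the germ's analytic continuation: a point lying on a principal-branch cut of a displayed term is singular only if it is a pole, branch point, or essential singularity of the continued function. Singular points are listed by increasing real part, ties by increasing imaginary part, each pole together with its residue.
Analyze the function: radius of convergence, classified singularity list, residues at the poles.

Denominator factor (λ - 3): pole of order 1 at 3, modulus 3.
Branch term (-10/11)*sqrt(1 - λ/(-6/11)): its argument vanishes at λ = -6/11, a square-root branch point, modulus 6/11.
The radius of convergence is the smallest modulus among the singular points: 6/11.
The branch term is analytic at 3 and contributes nothing to the residue; only the rational part matters.
At the order-1 pole 3 set g(λ) = (λ - (3))*(rational part) = 2/13.
Simple pole: residue = g(a) at a = 3, which is 2/13.
List the singular points by increasing real part (a conjugate pair: the negative imaginary part first).

Radius of convergence at 0: 6/11.
At -6/11: an algebraic (square-root) branch point.
At 3: a pole of order 1; residue 2/13.


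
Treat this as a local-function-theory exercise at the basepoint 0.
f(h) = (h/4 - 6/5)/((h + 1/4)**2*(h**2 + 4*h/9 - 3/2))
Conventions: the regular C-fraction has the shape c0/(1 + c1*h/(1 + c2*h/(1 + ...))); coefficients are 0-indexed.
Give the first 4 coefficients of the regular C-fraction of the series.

The regular C-fraction coefficients are [64/5, 1709/216, -75745/41016, 301336816/129448205].

Taylor coefficients (expand at 0): a_0 = 64/5, a_1 = -13672/135, a_2 = 2238976/3645, a_3 = -323816176/98415.
c0 = a_0 = 64/5. Peel one level at a time: if S = 1 + c*h/S' with S'(0) = 1, then c is the h-coefficient of S and S' = c*h/(S - 1).
S_1 = c0/f = 1 + (1709/216)*h + (75745/5184)*h^2 + ...; c1 = 1709/216.
S_2 = c1*h/(S_1 - 1) = 1 + (-75745/41016)*h + (37667102/8762043)*h^2 + ...; c2 = -75745/41016.
S_3 = c2*h/(S_2 - 1) = 1 + (301336816/129448205)*h + ...; c3 = 301336816/129448205.


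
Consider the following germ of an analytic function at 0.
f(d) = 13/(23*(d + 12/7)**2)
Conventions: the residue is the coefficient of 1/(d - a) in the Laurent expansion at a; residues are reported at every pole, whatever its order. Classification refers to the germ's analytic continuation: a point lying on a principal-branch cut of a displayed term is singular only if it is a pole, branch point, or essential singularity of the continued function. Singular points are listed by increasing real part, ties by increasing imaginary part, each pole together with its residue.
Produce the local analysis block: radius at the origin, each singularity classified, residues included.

Radius of convergence at 0: 12/7.
At -12/7: a pole of order 2; residue 0.

Denominator factor (d + 12/7)^2: pole of order 2 at -12/7, modulus 12/7.
The radius of convergence is the smallest modulus among the singular points: 12/7.
At the order-2 pole -12/7 set g(d) = (d - (-12/7))^2*f(d) = 13/23.
Order-2 pole: residue = g'(a); g'(-12/7) = 0, so the residue is 0.


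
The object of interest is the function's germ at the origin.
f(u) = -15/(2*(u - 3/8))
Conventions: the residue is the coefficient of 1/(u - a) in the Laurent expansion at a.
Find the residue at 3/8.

The residue is -15/2.

At the order-1 pole 3/8 set g(u) = (u - (3/8))*f(u) = -15/2.
Simple pole: residue = g(a) at a = 3/8, which is -15/2.


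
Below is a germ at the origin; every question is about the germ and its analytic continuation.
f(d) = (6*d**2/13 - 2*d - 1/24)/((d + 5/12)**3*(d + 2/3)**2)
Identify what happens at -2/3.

The denominator factor d + 2/3 vanishes at -2/3 and appears to the power 2; the numerator there equals 467/312, nonzero, and no other factor vanishes.
Hence a pole whose order is the multiplicity, 2.

The point is a pole of order 2.


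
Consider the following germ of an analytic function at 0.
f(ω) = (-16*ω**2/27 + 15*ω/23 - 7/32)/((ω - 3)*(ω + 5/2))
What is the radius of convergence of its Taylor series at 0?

Denominator factor (ω - 3): pole of order 1 at 3, modulus 3.
Denominator factor (ω + 5/2): pole of order 1 at -5/2, modulus 5/2.
The radius of convergence is the smallest modulus among the singular points: 5/2.

The radius of convergence is 5/2.


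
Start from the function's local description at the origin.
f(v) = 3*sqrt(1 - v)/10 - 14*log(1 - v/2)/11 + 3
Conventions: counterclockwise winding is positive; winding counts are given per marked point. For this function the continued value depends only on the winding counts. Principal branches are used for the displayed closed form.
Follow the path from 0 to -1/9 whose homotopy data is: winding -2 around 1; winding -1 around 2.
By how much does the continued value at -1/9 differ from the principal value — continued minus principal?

Continued minus principal equals (28/11)*pi*i.

The rational part is single-valued and drops out of the difference; each branch term changes only by its own monodromy.
(3/10)*sqrt(1 - v/(1)): winding -2 is even, the square root returns to the same sheet, contribution 0.
(-14/11)*log(1 - v/(2)): each positive loop around 2 adds 2*pi*i to the log, so winding -1 contributes (-14/11)*(-1)*2*pi*i = (28/11)*pi*i.
Summing the contributions at v = -1/9 gives (28/11)*pi*i.


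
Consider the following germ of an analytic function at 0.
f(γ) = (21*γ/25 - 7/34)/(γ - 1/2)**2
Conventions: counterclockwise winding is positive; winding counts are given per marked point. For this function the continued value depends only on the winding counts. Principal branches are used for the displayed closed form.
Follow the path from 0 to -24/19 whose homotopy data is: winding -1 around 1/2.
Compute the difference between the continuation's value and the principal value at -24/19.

The function is rational, hence single-valued: continuing it around any pole returns the same value, so the difference is 0.

Continued minus principal equals 0.


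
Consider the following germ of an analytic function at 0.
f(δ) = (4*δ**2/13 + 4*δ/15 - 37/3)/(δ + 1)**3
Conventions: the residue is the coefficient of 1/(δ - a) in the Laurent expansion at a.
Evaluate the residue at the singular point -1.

At the order-3 pole -1 set g(δ) = (δ - (-1))^3*f(δ) = 4*δ**2/13 + 4*δ/15 - 37/3.
Order-3 pole: residue = g''(a)/2; g''(-1) = 8/13, so the residue is 4/13.

The residue is 4/13.


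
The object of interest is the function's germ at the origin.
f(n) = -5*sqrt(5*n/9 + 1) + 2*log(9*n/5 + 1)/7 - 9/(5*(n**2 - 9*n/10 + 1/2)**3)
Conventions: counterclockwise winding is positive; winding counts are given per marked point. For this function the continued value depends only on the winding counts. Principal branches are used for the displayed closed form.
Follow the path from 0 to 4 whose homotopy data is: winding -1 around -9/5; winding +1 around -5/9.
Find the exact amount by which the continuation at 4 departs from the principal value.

Continued minus principal equals ((10/3)*sqrt(29)) + ((4/7)*pi)*i.

The rational part is single-valued and drops out of the difference; each branch term changes only by its own monodromy.
(-5)*sqrt(1 - n/(-9/5)): winding -1 is odd, the square root flips sign, contributing -2*(-5)*sqrt(1 - (4)/(-9/5)) = -2*(-5)*sqrt(29/9) = (10/3)*sqrt(29).
(2/7)*log(1 - n/(-5/9)): each positive loop around -5/9 adds 2*pi*i to the log, so winding +1 contributes (2/7)*(1)*2*pi*i = (4/7)*pi*i.
Summing the contributions at n = 4 gives ((10/3)*sqrt(29)) + ((4/7)*pi)*i.


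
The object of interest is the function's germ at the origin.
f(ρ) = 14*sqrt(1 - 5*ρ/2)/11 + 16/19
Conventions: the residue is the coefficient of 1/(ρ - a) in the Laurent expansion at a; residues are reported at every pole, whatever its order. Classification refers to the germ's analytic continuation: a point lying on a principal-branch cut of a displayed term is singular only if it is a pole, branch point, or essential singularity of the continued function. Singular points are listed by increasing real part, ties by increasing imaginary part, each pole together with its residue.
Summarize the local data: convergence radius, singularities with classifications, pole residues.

Branch term (14/11)*sqrt(1 - ρ/(2/5)): its argument vanishes at ρ = 2/5, a square-root branch point, modulus 2/5.
The radius of convergence is the smallest modulus among the singular points: 2/5.

Radius of convergence at 0: 2/5.
At 2/5: an algebraic (square-root) branch point.


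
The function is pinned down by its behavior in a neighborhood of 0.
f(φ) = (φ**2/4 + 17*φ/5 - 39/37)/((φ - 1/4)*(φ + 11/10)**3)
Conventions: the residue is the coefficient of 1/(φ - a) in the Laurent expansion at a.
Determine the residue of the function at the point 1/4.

The residue is -55775/728271.

At the order-1 pole 1/4 set g(φ) = (φ - (1/4))*f(φ) = (φ**2/4 + 17*φ/5 - 39/37)/(φ + 11/10)**3.
Simple pole: residue = g(a) at a = 1/4, which is -55775/728271.


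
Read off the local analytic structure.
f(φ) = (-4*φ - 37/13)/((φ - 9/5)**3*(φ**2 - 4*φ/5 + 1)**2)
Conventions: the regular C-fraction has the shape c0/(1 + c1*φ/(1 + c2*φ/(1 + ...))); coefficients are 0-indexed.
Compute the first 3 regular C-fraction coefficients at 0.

The regular C-fraction coefficients are [4625/9477, -2593/555, 11827003/4317345].

Taylor coefficients (expand at 0): a_0 = 4625/9477, a_1 = 64825/28431, a_2 = 1127560/255879.
c0 = a_0 = 4625/9477. Peel one level at a time: if S = 1 + c*φ/S' with S'(0) = 1, then c is the φ-coefficient of S and S' = c*φ/(S - 1).
S_1 = c0/f = 1 + (-2593/555)*φ + (11827003/924075)*φ^2 + ...; c1 = -2593/555.
S_2 = c1*φ/(S_1 - 1) = 1 + (11827003/4317345)*φ + ...; c2 = 11827003/4317345.


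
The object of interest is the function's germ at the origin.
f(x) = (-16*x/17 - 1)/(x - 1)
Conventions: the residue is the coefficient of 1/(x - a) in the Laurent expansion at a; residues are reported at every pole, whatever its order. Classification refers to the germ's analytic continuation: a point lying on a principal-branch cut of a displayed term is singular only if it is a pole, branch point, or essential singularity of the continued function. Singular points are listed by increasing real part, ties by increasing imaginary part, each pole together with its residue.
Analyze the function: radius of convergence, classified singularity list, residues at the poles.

Radius of convergence at 0: 1.
At 1: a pole of order 1; residue -33/17.

Denominator factor (x - 1): pole of order 1 at 1, modulus 1.
The radius of convergence is the smallest modulus among the singular points: 1.
At the order-1 pole 1 set g(x) = (x - (1))*f(x) = -16*x/17 - 1.
Simple pole: residue = g(a) at a = 1, which is -33/17.


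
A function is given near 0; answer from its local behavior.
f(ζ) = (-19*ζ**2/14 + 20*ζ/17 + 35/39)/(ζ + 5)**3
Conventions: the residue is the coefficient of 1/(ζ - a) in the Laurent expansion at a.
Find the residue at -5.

At the order-3 pole -5 set g(ζ) = (ζ - (-5))^3*f(ζ) = -19*ζ**2/14 + 20*ζ/17 + 35/39.
Order-3 pole: residue = g''(a)/2; g''(-5) = -19/7, so the residue is -19/14.

The residue is -19/14.


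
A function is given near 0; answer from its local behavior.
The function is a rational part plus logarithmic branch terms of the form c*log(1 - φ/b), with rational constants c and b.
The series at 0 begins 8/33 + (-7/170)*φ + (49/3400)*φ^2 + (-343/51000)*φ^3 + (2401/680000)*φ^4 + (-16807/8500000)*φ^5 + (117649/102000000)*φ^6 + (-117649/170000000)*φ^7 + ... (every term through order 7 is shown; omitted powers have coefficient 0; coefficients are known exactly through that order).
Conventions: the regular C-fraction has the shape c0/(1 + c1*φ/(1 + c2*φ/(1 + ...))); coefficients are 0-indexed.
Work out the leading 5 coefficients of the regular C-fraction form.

Taylor coefficients (read off): a_0 = 8/33, a_1 = -7/170, a_2 = 49/3400, a_3 = -343/51000, a_4 = 2401/680000.
c0 = a_0 = 8/33. Peel one level at a time: if S = 1 + c*φ/S' with S'(0) = 1, then c is the φ-coefficient of S and S' = c*φ/(S - 1).
S_1 = c0/f = 1 + (231/1360)*φ + (-11319/369920)*φ^2 + ...; c1 = 231/1360.
S_2 = c1*φ/(S_1 - 1) = 1 + (49/272)*φ + (-49/1200)*φ^2 + ...; c2 = 49/272.
S_3 = c2*φ/(S_2 - 1) = 1 + (17/75)*φ + (-629/22500)*φ^2 + ...; c3 = 17/75.
S_4 = c3*φ/(S_3 - 1) = 1 + (37/300)*φ + ...; c4 = 37/300.

The regular C-fraction coefficients are [8/33, 231/1360, 49/272, 17/75, 37/300].


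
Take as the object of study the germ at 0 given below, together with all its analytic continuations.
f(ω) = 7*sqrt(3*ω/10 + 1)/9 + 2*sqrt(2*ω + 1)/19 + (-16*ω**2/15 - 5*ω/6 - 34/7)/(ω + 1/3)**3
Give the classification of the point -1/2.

The point is an algebraic (square-root) branch point.

The term (2/19)*sqrt(1 - ω/(-1/2)) has argument 1 - -1/2/(-1/2) = 0 at -1/2: a square-root (algebraic, two-sheeted) branch point; the remaining terms are analytic or single-valued there.


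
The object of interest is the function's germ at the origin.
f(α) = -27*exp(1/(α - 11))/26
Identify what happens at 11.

The point is an essential singularity.

The exponent 1/(α - (11)) has a pole at 11, so exp(1/(α - (11))) takes every nonzero value near it: an essential singularity (not a pole of any order).


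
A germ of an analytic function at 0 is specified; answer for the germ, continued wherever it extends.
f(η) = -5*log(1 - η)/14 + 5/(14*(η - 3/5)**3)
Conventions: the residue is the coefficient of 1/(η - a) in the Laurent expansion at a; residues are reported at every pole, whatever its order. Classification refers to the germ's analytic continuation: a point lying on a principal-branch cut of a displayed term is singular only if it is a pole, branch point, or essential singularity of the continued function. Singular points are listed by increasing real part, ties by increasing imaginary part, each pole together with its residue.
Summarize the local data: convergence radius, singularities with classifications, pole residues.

Radius of convergence at 0: 3/5.
At 3/5: a pole of order 3; residue 0.
At 1: a logarithmic branch point.

Denominator factor (η - 3/5)^3: pole of order 3 at 3/5, modulus 3/5.
Branch term (-5/14)*log(1 - η/(1)): its argument vanishes at η = 1, a logarithmic branch point, modulus 1.
The radius of convergence is the smallest modulus among the singular points: 3/5.
The branch term is analytic at 3/5 and contributes nothing to the residue; only the rational part matters.
At the order-3 pole 3/5 set g(η) = (η - (3/5))^3*(rational part) = 5/14.
Order-3 pole: residue = g''(a)/2; g''(3/5) = 0, so the residue is 0.
List the singular points by increasing real part (a conjugate pair: the negative imaginary part first).


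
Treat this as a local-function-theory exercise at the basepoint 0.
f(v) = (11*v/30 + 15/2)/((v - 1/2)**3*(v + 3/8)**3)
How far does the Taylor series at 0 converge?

The radius of convergence is 3/8.

Denominator factor (v - 1/2)^3: pole of order 3 at 1/2, modulus 1/2.
Denominator factor (v + 3/8)^3: pole of order 3 at -3/8, modulus 3/8.
The radius of convergence is the smallest modulus among the singular points: 3/8.


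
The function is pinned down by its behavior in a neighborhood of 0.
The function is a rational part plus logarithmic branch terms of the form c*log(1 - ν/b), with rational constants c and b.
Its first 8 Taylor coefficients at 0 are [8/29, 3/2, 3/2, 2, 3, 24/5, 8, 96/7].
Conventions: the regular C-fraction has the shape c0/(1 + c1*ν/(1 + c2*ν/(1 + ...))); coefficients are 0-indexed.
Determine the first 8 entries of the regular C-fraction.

Taylor coefficients (read off): a_0 = 8/29, a_1 = 3/2, a_2 = 3/2, a_3 = 2, a_4 = 3, a_5 = 24/5, a_6 = 8, a_7 = 96/7.
c0 = a_0 = 8/29. Peel one level at a time: if S = 1 + c*ν/S' with S'(0) = 1, then c is the ν-coefficient of S and S' = c*ν/(S - 1).
S_1 = c0/f = 1 + (-87/16)*ν + (6177/256)*ν^2 + ...; c1 = -87/16.
S_2 = c1*ν/(S_1 - 1) = 1 + (71/16)*ν + (-1/3)*ν^2 + ...; c2 = 71/16.
S_3 = c2*ν/(S_2 - 1) = 1 + (16/213)*ν + (3664/45369)*ν^2 + ...; c3 = 16/213.
S_4 = c3*ν/(S_3 - 1) = 1 + (-229/213)*ν + (-4/15)*ν^2 + ...; c4 = -229/213.
S_5 = c4*ν/(S_4 - 1) = 1 + (-284/1145)*ν + (-244524/1311025)*ν^2 + ...; c5 = -284/1145.
S_6 = c5*ν/(S_5 - 1) = 1 + (-861/1145)*ν + (-9/35)*ν^2 + ...; c6 = -861/1145.
S_7 = c6*ν/(S_6 - 1) = 1 + (-687/2009)*ν + ...; c7 = -687/2009.

The regular C-fraction coefficients are [8/29, -87/16, 71/16, 16/213, -229/213, -284/1145, -861/1145, -687/2009].


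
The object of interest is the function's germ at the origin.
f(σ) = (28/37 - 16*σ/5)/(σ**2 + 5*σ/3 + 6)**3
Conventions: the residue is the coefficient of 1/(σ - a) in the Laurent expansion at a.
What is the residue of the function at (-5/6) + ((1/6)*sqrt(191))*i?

The residue is -((184680/257811227)*sqrt(191))*i.

The factor σ**2 + 5*σ/3 + 6 splits as (σ - a)(σ - a') with a = (-5/6) + ((1/6)*sqrt(191))*i, a' = (-5/6) - ((1/6)*sqrt(191))*i. At the order-3 pole a set g(σ) = (σ - a)^3*f(σ) = [28/37 - 16*σ/5] / (σ - a')^3.
Order-3 pole: residue = g''(a)/2; g''((-5/6) + ((1/6)*sqrt(191))*i) = -((369360/257811227)*sqrt(191))*i, so the residue is -((184680/257811227)*sqrt(191))*i.


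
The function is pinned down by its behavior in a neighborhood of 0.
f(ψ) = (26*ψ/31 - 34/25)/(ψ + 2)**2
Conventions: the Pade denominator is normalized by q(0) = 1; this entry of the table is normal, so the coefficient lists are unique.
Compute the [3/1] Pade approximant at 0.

The Pade approximant has numerator coefficients [-17/50, 4155987/12579800, -1385329/12579800, 1385329/50319200]; denominator coefficients [1, 5235/8116].

Taylor coefficients needed (expand at 0): a_0 = -17/50, a_1 = 426/775, a_2 = -2881/6200, a_3 = 2029/6200, a_4 = -1047/4960.
Write the denominator as Q(ψ) = 1 + q1*ψ. Requiring Q*f - P = O(ψ^5) with deg P <= 3 kills the coefficients of ψ^4..ψ^4 in Q*f:
  ψ^4: a_4 + q1*a_3 = 0, i.e. -1047/4960 + (2029/6200)*q1 = 0.
Solving this linear system: q1 = 5235/8116.
The numerator is Q*f truncated at degree 3: P0 = a_0 = -17/50; P1 = a_1 + q1*a_0 = 4155987/12579800; P2 = a_2 + q1*a_1 = -1385329/12579800; P3 = a_3 + q1*a_2 = 1385329/50319200.


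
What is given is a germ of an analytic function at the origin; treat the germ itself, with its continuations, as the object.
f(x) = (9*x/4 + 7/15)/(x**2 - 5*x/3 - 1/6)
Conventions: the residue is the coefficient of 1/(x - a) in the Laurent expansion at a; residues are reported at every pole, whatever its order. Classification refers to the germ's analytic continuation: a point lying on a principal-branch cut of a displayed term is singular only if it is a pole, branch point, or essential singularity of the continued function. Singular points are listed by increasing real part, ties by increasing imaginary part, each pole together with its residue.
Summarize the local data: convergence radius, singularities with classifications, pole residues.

Radius of convergence at 0: -5/6 + (1/6)*sqrt(31).
At 5/6 - (1/6)*sqrt(31): a pole of order 1; residue 9/8 - (281/1240)*sqrt(31).
At 5/6 + (1/6)*sqrt(31): a pole of order 1; residue 9/8 + (281/1240)*sqrt(31).

Denominator factor (x**2 - 5*x/3 - 1/6): discriminant 31/9, real irrational roots 5/6 + (1/6)*sqrt(31) and 5/6 - (1/6)*sqrt(31); poles of order 1, moduli 5/6 + (1/6)*sqrt(31) and -5/6 + (1/6)*sqrt(31).
The radius of convergence is the smallest modulus among the singular points: -5/6 + (1/6)*sqrt(31).
The factor x**2 - 5*x/3 - 1/6 splits as (x - a)(x - a') with a = 5/6 - (1/6)*sqrt(31), a' = 5/6 + (1/6)*sqrt(31). At the order-1 pole a set g(x) = (x - a)*f(x) = [9*x/4 + 7/15] / (x - a').
Simple pole: residue = g(a) at a = 5/6 - (1/6)*sqrt(31), which is 9/8 - (281/1240)*sqrt(31).
The factor x**2 - 5*x/3 - 1/6 splits as (x - a)(x - a') with a = 5/6 + (1/6)*sqrt(31), a' = 5/6 - (1/6)*sqrt(31). At the order-1 pole a set g(x) = (x - a)*f(x) = [9*x/4 + 7/15] / (x - a').
Simple pole: residue = g(a) at a = 5/6 + (1/6)*sqrt(31), which is 9/8 + (281/1240)*sqrt(31).
List the singular points by increasing real part (a conjugate pair: the negative imaginary part first).


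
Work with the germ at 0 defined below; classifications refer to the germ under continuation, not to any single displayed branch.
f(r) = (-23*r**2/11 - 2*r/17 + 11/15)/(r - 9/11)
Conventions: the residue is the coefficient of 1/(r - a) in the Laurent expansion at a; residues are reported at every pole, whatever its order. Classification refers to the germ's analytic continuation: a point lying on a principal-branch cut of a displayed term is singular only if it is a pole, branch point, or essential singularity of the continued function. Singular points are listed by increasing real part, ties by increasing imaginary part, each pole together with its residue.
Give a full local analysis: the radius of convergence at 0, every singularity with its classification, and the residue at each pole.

Radius of convergence at 0: 9/11.
At 9/11: a pole of order 1; residue -258838/339405.

Denominator factor (r - 9/11): pole of order 1 at 9/11, modulus 9/11.
The radius of convergence is the smallest modulus among the singular points: 9/11.
At the order-1 pole 9/11 set g(r) = (r - (9/11))*f(r) = -23*r**2/11 - 2*r/17 + 11/15.
Simple pole: residue = g(a) at a = 9/11, which is -258838/339405.


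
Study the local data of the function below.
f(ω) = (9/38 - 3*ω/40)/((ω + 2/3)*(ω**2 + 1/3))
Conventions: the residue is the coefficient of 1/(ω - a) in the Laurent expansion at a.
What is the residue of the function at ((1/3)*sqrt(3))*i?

The factor ω**2 + 1/3 splits as (ω - a)(ω - a') with a = ((1/3)*sqrt(3))*i, a' = -((1/3)*sqrt(3))*i. At the order-1 pole a set g(ω) = (ω - a)*f(ω) = [(9/38 - 3*ω/40)/(ω + 2/3)] / (ω - a').
Simple pole: residue = g(a) at a = ((1/3)*sqrt(3))*i, which is (-981/5320) - ((909/10640)*sqrt(3))*i.

The residue is (-981/5320) - ((909/10640)*sqrt(3))*i.


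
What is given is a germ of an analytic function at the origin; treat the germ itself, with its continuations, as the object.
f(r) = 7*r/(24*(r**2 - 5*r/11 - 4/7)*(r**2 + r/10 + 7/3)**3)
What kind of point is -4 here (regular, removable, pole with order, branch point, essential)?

The point is a regular point.

Denominator factors: r**2 + r/10 + 7/3 = 269/15 at r = -4; r**2 - 5*r/11 - 4/7 = 1328/77 at r = -4 — none vanishes.
So the germ continues analytically to -4.


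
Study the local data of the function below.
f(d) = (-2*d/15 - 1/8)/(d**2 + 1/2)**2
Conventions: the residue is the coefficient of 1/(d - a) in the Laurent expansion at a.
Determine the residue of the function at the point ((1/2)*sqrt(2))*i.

The factor d**2 + 1/2 splits as (d - a)(d - a') with a = ((1/2)*sqrt(2))*i, a' = -((1/2)*sqrt(2))*i. At the order-2 pole a set g(d) = (d - a)^2*f(d) = [-2*d/15 - 1/8] / (d - a')^2.
Order-2 pole: residue = g'(a); g'(((1/2)*sqrt(2))*i) = ((1/16)*sqrt(2))*i, so the residue is ((1/16)*sqrt(2))*i.

The residue is ((1/16)*sqrt(2))*i.
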